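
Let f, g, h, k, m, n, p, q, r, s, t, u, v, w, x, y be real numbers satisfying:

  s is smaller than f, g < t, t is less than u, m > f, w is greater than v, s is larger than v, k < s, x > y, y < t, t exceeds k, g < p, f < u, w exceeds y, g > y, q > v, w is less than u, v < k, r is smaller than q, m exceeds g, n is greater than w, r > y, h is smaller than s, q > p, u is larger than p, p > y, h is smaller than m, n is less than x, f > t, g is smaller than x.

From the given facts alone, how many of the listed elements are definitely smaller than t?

From t the given relations immediately reach y, g, k.
From those, v — 4 in total.
No other element is forced below t by the given relations, so the count is 4.

4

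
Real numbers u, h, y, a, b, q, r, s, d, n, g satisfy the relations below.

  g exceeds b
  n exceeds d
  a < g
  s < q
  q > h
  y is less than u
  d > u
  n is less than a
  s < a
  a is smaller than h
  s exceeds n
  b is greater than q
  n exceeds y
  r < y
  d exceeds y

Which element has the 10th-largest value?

Chaining the given pairs: r < y < u < d < n < s < a < h < q < b < g.
Counting 10 from the largest end gives y.

y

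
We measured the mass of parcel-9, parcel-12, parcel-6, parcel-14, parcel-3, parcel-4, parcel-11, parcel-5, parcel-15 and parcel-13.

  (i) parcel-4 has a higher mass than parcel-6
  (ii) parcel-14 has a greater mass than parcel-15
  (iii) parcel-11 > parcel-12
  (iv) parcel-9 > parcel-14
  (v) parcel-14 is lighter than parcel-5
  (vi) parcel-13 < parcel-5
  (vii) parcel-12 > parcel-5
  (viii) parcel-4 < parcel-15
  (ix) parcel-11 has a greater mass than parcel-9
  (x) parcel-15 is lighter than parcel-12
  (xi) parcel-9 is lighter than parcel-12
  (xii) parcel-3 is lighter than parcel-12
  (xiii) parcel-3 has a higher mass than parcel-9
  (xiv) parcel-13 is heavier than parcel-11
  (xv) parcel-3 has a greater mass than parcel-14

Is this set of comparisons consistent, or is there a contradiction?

inconsistent

We have parcel-5 < parcel-12 stated directly, yet also parcel-12 < parcel-11 < parcel-13 < parcel-5 by chaining the others — so parcel-12 < parcel-5. Contradiction.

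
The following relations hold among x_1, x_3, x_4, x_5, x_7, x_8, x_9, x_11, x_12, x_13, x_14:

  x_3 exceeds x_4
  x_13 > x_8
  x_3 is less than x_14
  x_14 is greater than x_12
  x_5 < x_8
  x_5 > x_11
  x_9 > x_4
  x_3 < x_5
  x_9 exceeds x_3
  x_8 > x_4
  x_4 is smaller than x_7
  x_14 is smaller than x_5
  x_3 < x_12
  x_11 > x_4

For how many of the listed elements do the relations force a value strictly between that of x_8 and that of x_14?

The relations place x_14 below x_8. An element lies strictly between them when it is forced above x_14 and also forced below x_8.
Above x_14: {x_5, x_13}. Below x_8: {x_4, x_3, x_12, x_11, x_5}.
Intersection: {x_5} — 1.

1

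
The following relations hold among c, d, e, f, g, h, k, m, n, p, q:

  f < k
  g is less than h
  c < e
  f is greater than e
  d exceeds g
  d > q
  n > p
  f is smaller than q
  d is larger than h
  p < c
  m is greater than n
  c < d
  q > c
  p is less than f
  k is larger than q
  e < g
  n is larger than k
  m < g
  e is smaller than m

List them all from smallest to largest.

p < c < e < f < q < k < n < m < g < h < d

The consecutive links are each given: p < c; c < e; e < f; f < q; q < k; k < n; n < m; m < g; g < h; h < d.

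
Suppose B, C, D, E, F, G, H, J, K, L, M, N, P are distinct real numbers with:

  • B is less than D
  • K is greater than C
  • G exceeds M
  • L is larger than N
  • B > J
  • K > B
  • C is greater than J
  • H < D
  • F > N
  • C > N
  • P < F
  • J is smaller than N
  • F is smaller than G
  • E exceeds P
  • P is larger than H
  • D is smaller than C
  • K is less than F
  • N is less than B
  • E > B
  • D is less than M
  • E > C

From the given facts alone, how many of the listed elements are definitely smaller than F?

8

Directly below F: N, P, K.
One step further: J, H, B, C (7 so far).
One step further: D (8 so far).
No other element is forced below F by the given relations, so the count is 8.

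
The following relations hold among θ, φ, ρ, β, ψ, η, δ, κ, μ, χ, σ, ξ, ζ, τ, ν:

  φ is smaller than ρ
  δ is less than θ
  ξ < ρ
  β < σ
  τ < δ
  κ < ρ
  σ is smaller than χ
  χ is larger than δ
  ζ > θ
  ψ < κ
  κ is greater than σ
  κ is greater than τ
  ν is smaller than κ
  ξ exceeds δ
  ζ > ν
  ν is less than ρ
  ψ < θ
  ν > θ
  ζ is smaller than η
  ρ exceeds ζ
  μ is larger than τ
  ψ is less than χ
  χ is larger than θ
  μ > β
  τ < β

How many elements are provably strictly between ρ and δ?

5

Chaining upward from δ reaches: θ, ν, ξ, ζ, χ, η, κ.
Chaining downward from ρ reaches: ψ, τ, β, φ, θ, ν, ξ, σ, ζ, κ.
Strictly between δ and ρ are those in both lists: θ, ν, ξ, ζ, κ — 5 elements.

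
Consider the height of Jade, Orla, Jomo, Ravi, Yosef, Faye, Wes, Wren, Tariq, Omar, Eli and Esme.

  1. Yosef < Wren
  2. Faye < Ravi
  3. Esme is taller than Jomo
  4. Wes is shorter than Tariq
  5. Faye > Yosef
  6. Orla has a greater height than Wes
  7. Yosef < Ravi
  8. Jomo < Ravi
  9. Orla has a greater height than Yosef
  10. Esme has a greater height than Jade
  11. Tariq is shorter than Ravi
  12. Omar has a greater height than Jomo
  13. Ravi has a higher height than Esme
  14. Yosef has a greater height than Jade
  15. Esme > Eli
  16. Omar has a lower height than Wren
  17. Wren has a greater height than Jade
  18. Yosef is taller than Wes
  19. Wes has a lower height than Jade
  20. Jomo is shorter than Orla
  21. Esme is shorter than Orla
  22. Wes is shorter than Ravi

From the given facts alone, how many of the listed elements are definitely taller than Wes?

8

From Wes the given relations immediately reach Jade, Tariq, Yosef, Orla, Ravi.
From those, Esme, Faye, Wren — 8 in total.
No other element is forced above Wes by the given relations, so the count is 8.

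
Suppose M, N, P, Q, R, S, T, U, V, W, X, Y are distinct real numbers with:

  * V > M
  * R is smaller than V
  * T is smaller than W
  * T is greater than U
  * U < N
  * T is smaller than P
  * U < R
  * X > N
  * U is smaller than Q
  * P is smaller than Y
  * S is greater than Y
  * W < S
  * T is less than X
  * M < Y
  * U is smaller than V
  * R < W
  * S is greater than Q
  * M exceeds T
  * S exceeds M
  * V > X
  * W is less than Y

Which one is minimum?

Chaining upward from U: directly above it, T, N, R, Q, V; then P, M, W, X, S; then Y.
That covers every other element, and nothing is given below U, so U is the minimum.

U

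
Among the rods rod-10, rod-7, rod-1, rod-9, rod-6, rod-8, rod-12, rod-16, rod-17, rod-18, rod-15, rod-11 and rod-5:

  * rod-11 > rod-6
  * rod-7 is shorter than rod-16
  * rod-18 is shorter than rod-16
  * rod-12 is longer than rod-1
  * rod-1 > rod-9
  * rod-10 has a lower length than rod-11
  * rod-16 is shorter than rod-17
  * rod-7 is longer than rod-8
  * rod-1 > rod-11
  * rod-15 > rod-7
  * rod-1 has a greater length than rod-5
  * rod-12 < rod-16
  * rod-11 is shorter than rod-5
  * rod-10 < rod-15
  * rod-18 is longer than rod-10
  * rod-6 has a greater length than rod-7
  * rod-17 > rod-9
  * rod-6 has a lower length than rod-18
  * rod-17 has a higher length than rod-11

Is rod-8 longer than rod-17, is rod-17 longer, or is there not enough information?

rod-8 < rod-7 and rod-7 < rod-6 give rod-8 < rod-6.
Then rod-6 < rod-11 extends the chain to rod-11.
With rod-11 < rod-5: rod-8 < rod-7 < rod-6 < rod-11 < rod-5.
With rod-5 < rod-1: rod-8 < rod-7 < rod-6 < rod-11 < rod-5 < rod-1.
With rod-1 < rod-12: rod-8 < rod-7 < rod-6 < rod-11 < rod-5 < rod-1 < rod-12.
With rod-12 < rod-16: rod-8 < rod-7 < rod-6 < rod-11 < rod-5 < rod-1 < rod-12 < rod-16.
With rod-16 < rod-17: rod-8 < rod-7 < rod-6 < rod-11 < rod-5 < rod-1 < rod-12 < rod-16 < rod-17.
So rod-17 is longer.

rod-17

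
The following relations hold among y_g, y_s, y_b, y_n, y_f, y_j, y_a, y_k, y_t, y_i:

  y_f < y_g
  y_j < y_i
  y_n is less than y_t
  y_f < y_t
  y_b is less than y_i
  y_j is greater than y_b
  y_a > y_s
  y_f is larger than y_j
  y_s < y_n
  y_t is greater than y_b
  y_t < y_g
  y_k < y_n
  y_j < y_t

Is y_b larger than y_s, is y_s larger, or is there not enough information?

undetermined

Following every chain through y_s: above y_s we get y_a, y_n, y_t, y_g.
y_b is not reached, and no chain runs the other way from y_b to y_s.
So the given relations leave the order of y_s and y_b undetermined.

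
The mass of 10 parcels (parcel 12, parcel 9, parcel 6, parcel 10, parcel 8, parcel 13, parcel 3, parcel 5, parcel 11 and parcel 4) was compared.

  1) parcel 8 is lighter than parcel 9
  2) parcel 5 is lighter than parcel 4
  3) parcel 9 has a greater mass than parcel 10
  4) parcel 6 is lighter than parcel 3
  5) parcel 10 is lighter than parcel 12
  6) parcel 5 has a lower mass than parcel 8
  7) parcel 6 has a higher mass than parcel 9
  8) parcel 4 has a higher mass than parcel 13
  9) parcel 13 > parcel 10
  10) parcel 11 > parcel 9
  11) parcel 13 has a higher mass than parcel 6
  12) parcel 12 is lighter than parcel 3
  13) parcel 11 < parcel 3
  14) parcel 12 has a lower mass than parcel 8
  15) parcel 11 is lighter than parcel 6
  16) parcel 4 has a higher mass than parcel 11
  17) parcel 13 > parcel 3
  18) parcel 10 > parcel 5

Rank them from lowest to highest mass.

Nothing is placed below parcel 5, so it is least; from there parcel 5 < parcel 10; parcel 10 < parcel 12; parcel 12 < parcel 8; parcel 8 < parcel 9; parcel 9 < parcel 11; parcel 11 < parcel 6; parcel 6 < parcel 3; parcel 3 < parcel 13; parcel 13 < parcel 4, each given directly.

parcel 5 < parcel 10 < parcel 12 < parcel 8 < parcel 9 < parcel 11 < parcel 6 < parcel 3 < parcel 13 < parcel 4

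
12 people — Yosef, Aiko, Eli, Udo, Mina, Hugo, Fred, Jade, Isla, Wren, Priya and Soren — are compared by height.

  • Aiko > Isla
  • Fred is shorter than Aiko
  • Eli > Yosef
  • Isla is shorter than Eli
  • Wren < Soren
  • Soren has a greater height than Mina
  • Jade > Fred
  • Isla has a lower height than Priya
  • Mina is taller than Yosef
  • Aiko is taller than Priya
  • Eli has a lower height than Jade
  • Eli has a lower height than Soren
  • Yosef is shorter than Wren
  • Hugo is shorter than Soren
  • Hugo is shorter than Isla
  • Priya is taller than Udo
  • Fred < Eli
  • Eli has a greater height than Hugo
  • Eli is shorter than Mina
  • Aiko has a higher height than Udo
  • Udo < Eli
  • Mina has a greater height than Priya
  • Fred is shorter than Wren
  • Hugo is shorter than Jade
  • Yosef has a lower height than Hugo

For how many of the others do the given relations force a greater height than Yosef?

9

The elements the relations force above Yosef are Hugo, Isla, Eli, Priya, Jade, Aiko, Mina, Wren, Soren — no chain reaches any other.
That is 9.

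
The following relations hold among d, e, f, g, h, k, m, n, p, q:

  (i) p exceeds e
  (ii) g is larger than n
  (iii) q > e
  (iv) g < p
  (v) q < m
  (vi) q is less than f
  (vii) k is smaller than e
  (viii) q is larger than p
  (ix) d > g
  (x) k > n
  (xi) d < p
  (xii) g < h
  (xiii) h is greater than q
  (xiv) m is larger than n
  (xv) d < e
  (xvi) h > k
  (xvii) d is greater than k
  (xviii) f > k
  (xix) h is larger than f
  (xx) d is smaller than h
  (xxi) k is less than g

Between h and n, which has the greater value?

h

The relevant relations are n < k; k < g; g < d; d < e; e < p; p < q; q < f; f < h.
Chaining these gives n < k < g < d < e < p < q < f < h.
So n < h; h is the larger of the two.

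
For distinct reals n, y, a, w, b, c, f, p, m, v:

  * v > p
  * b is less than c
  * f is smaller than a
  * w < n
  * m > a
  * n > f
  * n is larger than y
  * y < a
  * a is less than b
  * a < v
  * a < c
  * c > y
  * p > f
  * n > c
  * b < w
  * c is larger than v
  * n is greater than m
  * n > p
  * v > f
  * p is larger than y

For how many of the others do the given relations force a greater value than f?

8

Directly above f: a, p, v, n.
One step further: b, m, c (7 so far).
One step further: w (8 so far).
No other element is forced above f by the given relations, so the count is 8.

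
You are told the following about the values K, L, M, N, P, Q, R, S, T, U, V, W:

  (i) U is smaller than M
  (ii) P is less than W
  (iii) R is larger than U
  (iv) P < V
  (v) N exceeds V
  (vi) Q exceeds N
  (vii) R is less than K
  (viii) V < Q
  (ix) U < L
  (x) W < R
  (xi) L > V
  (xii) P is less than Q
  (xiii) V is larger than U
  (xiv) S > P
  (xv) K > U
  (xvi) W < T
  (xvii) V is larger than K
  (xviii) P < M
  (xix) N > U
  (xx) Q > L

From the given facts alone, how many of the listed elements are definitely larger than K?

4

From K the given relations immediately reach V.
From those, L, N, Q — 4 in total.
No other element is forced above K by the given relations, so the count is 4.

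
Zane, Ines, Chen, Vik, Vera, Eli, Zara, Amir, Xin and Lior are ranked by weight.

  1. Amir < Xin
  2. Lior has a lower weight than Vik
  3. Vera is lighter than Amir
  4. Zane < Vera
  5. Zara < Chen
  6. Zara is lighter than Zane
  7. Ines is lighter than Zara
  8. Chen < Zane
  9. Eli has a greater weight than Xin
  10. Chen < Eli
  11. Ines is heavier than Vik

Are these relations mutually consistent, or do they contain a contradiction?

consistent

The single ordering Lior < Vik < Ines < Zara < Chen < Zane < Vera < Amir < Xin < Eli satisfies every listed relation, so no contradiction arises.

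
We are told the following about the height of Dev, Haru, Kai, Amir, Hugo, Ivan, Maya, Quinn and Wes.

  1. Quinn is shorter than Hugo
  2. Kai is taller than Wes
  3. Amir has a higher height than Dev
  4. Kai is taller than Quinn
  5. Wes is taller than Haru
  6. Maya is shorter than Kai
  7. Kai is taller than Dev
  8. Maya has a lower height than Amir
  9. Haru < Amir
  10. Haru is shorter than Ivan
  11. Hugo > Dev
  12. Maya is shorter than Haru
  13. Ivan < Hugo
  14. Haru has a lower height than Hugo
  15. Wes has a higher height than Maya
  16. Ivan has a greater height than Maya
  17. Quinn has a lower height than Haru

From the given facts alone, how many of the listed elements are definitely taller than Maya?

6

Directly above Maya: Haru, Ivan, Wes, Amir, Kai.
One step further: Hugo (6 so far).
No other element is forced above Maya by the given relations, so the count is 6.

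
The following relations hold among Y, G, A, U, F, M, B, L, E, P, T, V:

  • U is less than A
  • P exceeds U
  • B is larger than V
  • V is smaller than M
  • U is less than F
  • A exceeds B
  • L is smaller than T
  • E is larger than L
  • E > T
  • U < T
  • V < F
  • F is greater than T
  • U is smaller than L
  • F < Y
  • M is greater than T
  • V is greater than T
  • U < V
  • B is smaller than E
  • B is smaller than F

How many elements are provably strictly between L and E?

The relations place L below E. An element lies strictly between them when it is forced above L and also forced below E.
Above L: {T, V, M, B, F, Y, A}. Below E: {U, T, V, B}.
Intersection: {T, V, B} — 3.

3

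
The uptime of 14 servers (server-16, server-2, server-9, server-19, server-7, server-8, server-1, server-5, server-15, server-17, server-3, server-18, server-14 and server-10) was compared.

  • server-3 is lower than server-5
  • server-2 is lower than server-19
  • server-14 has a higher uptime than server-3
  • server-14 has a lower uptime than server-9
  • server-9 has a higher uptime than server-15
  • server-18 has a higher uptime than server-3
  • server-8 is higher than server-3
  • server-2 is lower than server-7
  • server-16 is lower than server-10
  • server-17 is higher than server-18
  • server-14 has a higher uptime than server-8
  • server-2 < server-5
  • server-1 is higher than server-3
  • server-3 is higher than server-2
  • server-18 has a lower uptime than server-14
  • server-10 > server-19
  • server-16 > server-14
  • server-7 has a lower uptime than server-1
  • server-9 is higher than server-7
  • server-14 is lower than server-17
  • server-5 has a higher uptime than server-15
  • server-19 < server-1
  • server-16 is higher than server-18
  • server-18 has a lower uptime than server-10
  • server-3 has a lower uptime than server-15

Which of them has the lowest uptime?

Chaining upward from server-2: directly above it, server-3, server-19, server-5, server-7; then server-18, server-15, server-8, server-14, server-1, server-9, server-10; then server-16, server-17.
That covers every other element, and nothing is given below server-2, so server-2 is the lowest uptime.

server-2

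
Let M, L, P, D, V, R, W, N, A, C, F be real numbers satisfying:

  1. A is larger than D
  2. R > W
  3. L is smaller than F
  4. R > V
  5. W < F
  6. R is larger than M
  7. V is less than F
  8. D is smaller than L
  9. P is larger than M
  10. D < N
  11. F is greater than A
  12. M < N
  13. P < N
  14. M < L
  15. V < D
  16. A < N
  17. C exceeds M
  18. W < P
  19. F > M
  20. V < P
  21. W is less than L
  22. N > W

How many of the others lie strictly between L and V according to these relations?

1

Chaining upward from V reaches: D, A, R, P, F, N.
Chaining downward from L reaches: D, M, W.
Strictly between V and L are those in both lists: D — 1 element.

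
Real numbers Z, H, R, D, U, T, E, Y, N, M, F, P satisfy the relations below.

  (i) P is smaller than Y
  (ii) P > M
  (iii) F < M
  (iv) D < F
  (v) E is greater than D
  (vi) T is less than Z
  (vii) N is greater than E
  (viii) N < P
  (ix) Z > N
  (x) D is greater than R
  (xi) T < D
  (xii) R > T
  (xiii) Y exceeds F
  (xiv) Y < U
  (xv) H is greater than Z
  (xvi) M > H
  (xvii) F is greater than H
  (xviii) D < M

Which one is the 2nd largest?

Piecing the relations together gives one ordering: T < R < D < E < N < Z < H < F < M < P < Y < U.
The 2nd largest is Y.

Y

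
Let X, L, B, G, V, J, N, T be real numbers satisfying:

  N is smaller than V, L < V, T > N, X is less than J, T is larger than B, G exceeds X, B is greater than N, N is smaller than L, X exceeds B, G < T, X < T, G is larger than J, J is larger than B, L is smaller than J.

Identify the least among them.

Chaining upward from N: directly above it, B, L, T, V; then X, J; then G.
That covers every other element, and nothing is given below N, so N is the least.

N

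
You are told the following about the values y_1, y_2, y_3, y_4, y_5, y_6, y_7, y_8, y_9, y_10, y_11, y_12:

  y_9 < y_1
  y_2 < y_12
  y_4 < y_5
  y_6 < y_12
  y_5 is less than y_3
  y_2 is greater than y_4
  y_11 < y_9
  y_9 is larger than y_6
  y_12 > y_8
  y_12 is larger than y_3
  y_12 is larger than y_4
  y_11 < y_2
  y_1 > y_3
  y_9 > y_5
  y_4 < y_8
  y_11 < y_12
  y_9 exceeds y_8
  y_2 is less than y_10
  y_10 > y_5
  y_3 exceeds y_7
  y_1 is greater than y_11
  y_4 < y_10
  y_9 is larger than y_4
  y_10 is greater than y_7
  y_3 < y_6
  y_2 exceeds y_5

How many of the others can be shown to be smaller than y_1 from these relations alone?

Directly below y_1: y_11, y_3, y_9.
One step further: y_7, y_4, y_5, y_6, y_8 (8 so far).
Nothing else is reachable below y_1; 8 in all.

8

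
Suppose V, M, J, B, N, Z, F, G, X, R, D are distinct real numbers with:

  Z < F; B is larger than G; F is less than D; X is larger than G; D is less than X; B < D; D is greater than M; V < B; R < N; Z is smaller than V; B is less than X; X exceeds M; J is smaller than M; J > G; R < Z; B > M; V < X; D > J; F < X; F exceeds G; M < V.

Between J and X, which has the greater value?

X

J < M < V < B < D < X, by transitivity through M, V, B, D.
So J < X; X is the larger of the two.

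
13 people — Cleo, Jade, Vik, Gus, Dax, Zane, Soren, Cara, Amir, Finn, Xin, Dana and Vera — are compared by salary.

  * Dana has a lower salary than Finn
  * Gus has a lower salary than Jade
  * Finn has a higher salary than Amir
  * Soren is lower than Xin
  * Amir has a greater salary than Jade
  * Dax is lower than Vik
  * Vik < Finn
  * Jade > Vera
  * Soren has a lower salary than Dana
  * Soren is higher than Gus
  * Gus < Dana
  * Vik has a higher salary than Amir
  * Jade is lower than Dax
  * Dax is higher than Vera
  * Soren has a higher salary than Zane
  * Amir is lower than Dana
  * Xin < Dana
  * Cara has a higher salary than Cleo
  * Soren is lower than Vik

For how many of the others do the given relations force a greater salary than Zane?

5

From Zane the given relations immediately reach Soren.
From those, Xin, Dana, Vik — 4 in total.
From those, Finn — 5 in total.
No other element is forced above Zane by the given relations, so the count is 5.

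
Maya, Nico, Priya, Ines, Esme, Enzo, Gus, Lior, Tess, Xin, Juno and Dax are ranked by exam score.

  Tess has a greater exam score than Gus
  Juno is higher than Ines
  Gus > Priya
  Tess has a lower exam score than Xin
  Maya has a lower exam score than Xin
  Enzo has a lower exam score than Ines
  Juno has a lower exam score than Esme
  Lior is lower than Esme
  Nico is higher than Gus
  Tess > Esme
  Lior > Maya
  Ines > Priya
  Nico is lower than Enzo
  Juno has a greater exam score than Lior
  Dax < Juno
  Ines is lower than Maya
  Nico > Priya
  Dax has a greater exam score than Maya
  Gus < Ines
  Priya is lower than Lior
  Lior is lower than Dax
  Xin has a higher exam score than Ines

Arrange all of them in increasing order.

Priya < Gus < Nico < Enzo < Ines < Maya < Lior < Dax < Juno < Esme < Tess < Xin

The consecutive links are each given: Priya < Gus; Gus < Nico; Nico < Enzo; Enzo < Ines; Ines < Maya; Maya < Lior; Lior < Dax; Dax < Juno; Juno < Esme; Esme < Tess; Tess < Xin.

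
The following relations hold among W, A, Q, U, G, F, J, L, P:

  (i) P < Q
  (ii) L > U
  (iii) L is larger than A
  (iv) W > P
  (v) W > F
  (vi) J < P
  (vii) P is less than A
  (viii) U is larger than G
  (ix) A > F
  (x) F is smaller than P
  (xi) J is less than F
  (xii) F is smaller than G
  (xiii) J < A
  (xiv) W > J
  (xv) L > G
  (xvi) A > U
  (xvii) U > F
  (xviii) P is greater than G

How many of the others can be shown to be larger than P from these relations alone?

The elements the relations force above P are A, L, Q, W — no chain reaches any other.
That is 4.

4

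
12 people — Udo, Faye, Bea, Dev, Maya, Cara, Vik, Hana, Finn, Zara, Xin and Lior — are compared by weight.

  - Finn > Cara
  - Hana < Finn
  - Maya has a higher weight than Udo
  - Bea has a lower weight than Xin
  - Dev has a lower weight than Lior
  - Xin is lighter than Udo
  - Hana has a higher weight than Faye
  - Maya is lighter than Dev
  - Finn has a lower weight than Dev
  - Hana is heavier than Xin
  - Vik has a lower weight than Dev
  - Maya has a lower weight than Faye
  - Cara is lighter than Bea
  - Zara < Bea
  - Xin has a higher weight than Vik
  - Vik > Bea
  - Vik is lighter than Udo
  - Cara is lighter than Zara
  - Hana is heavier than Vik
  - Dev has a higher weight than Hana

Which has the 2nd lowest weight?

Zara

The consecutive relations fix a unique order: Cara < Zara < Bea < Vik < Xin < Udo < Maya < Faye < Hana < Finn < Dev < Lior.
Counting 2 from the smallest end gives Zara.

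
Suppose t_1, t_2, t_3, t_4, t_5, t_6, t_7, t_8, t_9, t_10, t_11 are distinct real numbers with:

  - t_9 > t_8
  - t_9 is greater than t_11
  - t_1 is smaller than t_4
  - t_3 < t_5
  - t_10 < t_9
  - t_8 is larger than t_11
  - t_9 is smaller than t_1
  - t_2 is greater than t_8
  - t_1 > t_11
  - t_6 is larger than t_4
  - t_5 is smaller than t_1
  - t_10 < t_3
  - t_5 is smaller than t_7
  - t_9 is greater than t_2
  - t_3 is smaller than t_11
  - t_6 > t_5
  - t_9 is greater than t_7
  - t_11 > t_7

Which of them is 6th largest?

t_8

Piecing the relations together gives one ordering: t_10 < t_3 < t_5 < t_7 < t_11 < t_8 < t_2 < t_9 < t_1 < t_4 < t_6.
Counting 6 from the largest end gives t_8.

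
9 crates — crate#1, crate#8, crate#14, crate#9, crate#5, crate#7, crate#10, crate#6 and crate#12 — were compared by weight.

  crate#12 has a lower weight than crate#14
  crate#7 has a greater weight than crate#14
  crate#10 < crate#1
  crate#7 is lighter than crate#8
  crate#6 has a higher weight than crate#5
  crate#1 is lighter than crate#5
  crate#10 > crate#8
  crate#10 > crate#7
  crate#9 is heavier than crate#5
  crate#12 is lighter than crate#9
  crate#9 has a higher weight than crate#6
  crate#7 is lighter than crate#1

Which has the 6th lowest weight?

The consecutive relations fix a unique order: crate#12 < crate#14 < crate#7 < crate#8 < crate#10 < crate#1 < crate#5 < crate#6 < crate#9.
Counting 6 from the smallest end gives crate#1.

crate#1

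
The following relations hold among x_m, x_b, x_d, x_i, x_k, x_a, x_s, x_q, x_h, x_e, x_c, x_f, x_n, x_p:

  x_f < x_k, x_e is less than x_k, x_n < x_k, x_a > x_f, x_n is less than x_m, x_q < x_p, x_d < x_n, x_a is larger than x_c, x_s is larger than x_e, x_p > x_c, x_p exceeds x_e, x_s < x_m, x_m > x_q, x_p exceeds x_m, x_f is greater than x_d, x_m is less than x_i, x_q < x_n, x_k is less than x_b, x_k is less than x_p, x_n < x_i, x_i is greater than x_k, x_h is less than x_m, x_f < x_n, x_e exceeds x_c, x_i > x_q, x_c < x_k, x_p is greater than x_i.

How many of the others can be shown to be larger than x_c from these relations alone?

The elements the relations force above x_c are x_e, x_k, x_s, x_a, x_m, x_i, x_b, x_p — no chain reaches any other.
That is 8.

8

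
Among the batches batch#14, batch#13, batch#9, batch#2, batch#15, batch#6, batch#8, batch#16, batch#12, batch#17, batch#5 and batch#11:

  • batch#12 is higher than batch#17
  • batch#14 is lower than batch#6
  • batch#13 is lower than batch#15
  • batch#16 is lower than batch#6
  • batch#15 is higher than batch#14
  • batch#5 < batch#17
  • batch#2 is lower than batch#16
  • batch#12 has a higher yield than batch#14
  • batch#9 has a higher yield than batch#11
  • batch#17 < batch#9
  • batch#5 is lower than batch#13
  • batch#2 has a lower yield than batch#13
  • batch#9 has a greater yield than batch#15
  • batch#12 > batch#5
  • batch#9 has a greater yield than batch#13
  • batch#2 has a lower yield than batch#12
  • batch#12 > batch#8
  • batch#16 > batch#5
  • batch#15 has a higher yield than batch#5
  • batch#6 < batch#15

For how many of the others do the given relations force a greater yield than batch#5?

7

The elements the relations force above batch#5 are batch#17, batch#16, batch#13, batch#6, batch#12, batch#15, batch#9 — no chain reaches any other.
That is 7.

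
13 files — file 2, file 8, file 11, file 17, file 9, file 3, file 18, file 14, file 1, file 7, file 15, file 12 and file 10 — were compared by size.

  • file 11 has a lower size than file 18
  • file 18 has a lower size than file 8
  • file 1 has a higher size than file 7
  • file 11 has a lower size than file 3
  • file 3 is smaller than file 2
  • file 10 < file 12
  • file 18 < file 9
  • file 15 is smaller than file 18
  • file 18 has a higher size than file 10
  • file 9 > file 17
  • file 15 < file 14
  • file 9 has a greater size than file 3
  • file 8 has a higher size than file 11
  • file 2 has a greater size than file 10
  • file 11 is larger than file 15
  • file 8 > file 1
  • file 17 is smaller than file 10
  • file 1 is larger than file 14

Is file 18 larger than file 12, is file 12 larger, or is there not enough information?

Following every chain through file 18: above file 18 we get file 8, file 9; below file 18 we get file 15, file 11, file 17, file 10.
file 12 is not reached, and no chain runs the other way from file 12 to file 18.
So the given relations leave the order of file 18 and file 12 undetermined.

undetermined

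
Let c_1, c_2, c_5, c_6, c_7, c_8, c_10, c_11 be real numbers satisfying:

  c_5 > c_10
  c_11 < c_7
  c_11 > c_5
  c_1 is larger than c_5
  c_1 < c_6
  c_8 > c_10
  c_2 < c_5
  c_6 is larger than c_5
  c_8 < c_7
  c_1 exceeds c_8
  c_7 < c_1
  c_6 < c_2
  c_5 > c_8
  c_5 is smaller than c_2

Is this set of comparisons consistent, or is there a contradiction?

Chaining the given relations yields c_5 < c_11 < c_7 < c_1 < c_6 < c_2, so c_5 < c_2. But one relation states c_2 < c_5. These cannot both hold.

inconsistent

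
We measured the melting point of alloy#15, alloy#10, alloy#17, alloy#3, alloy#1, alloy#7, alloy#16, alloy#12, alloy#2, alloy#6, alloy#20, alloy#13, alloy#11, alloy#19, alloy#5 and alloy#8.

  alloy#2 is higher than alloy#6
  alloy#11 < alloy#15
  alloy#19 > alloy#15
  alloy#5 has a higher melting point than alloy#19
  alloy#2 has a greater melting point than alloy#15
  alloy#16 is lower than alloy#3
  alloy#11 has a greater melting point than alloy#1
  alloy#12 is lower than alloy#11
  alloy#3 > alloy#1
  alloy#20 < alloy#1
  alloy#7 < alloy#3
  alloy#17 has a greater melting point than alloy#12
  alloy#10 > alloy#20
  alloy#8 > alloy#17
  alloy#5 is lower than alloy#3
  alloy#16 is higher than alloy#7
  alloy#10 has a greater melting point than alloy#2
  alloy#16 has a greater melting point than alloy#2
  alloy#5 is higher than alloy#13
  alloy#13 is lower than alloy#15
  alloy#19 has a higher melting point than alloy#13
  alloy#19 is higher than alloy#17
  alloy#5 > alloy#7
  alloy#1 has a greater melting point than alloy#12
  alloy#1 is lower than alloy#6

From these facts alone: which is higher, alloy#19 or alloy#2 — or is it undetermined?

undetermined

Following every chain through alloy#19: above alloy#19 we get alloy#5, alloy#3; below alloy#19 we get alloy#12, alloy#20, alloy#1, alloy#17, alloy#11, alloy#13, alloy#15.
alloy#2 is not reached, and no chain runs the other way from alloy#2 to alloy#19.
So the given relations leave the order of alloy#19 and alloy#2 undetermined.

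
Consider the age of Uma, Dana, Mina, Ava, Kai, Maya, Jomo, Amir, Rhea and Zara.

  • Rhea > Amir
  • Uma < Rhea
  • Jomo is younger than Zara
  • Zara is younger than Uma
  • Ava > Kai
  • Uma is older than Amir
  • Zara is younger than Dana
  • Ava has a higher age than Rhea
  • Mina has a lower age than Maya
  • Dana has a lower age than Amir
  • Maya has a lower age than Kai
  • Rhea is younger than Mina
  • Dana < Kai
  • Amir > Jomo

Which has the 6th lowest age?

Piecing the relations together gives one ordering: Jomo < Zara < Dana < Amir < Uma < Rhea < Mina < Maya < Kai < Ava.
The 6th smallest is Rhea.

Rhea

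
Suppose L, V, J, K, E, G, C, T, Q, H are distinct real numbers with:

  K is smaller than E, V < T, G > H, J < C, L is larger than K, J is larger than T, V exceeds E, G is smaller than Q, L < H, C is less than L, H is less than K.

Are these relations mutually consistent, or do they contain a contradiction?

inconsistent

We have H < K stated directly, yet also K < E < V < T < J < C < L < H by chaining the others — so K < H. Contradiction.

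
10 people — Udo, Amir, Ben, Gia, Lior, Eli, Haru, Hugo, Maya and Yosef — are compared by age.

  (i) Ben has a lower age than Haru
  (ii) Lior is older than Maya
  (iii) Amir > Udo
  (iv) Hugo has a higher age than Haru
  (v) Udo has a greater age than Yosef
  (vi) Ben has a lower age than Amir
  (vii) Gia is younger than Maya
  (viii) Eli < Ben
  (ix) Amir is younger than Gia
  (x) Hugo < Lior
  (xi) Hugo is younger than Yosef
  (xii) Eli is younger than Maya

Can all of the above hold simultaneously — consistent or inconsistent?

The single ordering Eli < Ben < Haru < Hugo < Yosef < Udo < Amir < Gia < Maya < Lior satisfies every listed relation, so no contradiction arises.

consistent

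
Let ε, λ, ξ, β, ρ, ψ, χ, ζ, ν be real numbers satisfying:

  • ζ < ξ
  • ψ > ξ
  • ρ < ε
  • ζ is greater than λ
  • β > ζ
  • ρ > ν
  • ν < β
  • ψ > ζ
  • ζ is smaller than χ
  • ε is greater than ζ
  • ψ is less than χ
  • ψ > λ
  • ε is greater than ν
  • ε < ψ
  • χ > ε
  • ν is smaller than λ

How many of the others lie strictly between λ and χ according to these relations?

4

Chaining upward from λ reaches: ζ, ξ, β, ε, ψ.
Chaining downward from χ reaches: ν, ζ, ξ, ρ, ε, ψ.
Strictly between λ and χ are those in both lists: ζ, ξ, ε, ψ — 4 elements.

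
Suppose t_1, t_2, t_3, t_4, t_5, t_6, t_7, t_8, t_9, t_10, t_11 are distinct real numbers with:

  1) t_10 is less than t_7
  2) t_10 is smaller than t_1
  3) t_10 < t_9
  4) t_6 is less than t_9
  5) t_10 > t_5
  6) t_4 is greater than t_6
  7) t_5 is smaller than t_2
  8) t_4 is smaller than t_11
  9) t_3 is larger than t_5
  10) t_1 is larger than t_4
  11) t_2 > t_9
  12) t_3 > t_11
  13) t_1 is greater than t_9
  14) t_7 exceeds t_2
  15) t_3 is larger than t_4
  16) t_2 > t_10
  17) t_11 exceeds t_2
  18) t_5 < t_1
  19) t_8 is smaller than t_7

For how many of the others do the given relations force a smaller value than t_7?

6

Directly below t_7: t_10, t_2, t_8.
One step further: t_5, t_9 (5 so far).
One step further: t_6 (6 so far).
Nothing else is reachable below t_7; 6 in all.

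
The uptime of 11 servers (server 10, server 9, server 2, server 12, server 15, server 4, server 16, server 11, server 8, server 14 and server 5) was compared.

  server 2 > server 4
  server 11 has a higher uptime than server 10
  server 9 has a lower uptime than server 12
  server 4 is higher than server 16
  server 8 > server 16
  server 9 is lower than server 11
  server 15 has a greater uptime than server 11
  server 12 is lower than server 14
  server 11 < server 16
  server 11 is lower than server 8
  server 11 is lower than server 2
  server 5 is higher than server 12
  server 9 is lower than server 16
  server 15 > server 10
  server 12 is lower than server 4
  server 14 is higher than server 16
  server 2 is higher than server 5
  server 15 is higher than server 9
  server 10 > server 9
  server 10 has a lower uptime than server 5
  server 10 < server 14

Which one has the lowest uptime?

server 9

Chaining upward from server 9: directly above it, server 10, server 11, server 12, server 16, server 15; then server 8, server 5, server 14, server 4, server 2.
That covers every other element, and nothing is given below server 9, so server 9 is the lowest uptime.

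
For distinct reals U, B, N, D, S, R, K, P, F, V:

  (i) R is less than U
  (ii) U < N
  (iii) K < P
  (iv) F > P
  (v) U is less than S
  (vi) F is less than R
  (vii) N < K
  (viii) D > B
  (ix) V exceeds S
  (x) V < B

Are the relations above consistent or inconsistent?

We have U < N stated directly, yet also N < K < P < F < R < U by chaining the others — so N < U. Contradiction.

inconsistent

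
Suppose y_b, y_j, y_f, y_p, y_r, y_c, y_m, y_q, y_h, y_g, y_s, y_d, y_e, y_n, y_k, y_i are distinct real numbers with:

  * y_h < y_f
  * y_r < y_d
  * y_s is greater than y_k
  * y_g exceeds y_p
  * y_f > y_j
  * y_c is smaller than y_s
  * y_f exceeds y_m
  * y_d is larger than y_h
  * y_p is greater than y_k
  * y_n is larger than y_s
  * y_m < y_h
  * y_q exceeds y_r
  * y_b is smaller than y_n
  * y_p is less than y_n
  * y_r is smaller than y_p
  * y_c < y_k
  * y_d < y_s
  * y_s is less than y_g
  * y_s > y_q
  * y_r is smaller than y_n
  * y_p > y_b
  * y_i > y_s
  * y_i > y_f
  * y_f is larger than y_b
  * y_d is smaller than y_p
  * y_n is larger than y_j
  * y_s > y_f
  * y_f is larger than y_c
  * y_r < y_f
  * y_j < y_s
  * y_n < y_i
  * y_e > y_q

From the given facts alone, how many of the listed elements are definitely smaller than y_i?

Directly below y_i: y_f, y_s, y_n.
One step further: y_r, y_b, y_c, y_m, y_h, y_q, y_d, y_k, y_j, y_p (13 so far).
Nothing else is reachable below y_i; 13 in all.

13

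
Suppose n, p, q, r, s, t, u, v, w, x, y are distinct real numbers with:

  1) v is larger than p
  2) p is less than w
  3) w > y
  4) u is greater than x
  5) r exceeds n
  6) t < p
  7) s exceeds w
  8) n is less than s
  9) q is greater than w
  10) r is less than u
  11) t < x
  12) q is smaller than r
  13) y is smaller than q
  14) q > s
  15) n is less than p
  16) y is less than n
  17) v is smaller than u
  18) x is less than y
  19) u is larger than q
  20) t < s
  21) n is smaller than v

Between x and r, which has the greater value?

r

Following the relations from x: x < y < n < p < w < q < r.
So x < r; r is the larger of the two.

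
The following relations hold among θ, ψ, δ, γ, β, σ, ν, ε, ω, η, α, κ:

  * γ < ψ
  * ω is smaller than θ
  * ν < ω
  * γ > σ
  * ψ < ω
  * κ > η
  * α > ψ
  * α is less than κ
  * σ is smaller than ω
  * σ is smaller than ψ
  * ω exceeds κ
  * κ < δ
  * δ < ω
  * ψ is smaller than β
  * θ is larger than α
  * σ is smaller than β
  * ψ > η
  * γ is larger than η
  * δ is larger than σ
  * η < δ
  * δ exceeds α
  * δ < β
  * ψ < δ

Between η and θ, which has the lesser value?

η

Chaining the given relations: η < γ < ψ < α < κ < δ < ω < θ.
So η < θ; η is the smaller of the two.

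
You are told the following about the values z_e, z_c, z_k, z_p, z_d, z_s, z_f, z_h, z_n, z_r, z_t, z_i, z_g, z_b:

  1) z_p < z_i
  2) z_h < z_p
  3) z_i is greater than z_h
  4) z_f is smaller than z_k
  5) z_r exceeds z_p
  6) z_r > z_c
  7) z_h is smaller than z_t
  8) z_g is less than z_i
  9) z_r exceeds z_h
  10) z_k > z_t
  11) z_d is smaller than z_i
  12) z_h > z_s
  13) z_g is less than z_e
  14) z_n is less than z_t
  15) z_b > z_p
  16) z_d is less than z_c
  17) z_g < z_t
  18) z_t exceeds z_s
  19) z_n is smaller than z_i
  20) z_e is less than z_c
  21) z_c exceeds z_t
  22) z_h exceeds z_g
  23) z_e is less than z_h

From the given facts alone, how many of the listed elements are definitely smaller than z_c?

7

The elements the relations force below z_c are z_s, z_g, z_n, z_e, z_h, z_d, z_t — no chain reaches any other.
That is 7.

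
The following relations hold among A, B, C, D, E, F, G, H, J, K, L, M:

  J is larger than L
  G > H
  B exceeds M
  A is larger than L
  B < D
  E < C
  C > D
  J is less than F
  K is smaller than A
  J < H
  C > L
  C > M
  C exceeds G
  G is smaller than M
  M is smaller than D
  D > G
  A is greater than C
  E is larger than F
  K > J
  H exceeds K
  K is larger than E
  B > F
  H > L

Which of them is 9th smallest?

Piecing the relations together gives one ordering: L < J < F < E < K < H < G < M < B < D < C < A.
Counting 9 from the smallest end gives B.

B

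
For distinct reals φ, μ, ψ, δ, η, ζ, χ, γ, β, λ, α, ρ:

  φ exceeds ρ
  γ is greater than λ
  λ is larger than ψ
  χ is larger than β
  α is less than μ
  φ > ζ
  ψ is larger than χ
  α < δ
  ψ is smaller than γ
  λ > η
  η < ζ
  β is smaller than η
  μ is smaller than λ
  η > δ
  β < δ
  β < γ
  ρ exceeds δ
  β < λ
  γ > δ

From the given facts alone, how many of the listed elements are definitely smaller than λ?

7

The elements the relations force below λ are β, α, δ, μ, η, χ, ψ — no chain reaches any other.
That is 7.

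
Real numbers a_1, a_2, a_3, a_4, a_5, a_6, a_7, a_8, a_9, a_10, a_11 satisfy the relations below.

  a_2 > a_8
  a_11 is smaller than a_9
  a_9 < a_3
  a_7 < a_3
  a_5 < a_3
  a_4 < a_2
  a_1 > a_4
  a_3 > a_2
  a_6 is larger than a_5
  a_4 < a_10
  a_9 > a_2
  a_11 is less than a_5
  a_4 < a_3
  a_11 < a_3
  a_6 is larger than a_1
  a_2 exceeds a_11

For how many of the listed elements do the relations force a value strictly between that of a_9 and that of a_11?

1

Chaining upward from a_11 reaches: a_2, a_5, a_6, a_3.
Chaining downward from a_9 reaches: a_4, a_8, a_2.
Strictly between a_11 and a_9 are those in both lists: a_2 — 1 element.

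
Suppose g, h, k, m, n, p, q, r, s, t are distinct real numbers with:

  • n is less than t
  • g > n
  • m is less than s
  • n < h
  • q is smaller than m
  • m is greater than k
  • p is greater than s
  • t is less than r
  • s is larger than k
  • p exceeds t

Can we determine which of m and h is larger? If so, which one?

Following every chain through m: above m we get s, p; below m we get k, q.
h is not reached, and no chain runs the other way from h to m.
So the given relations leave the order of m and h undetermined.

undetermined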